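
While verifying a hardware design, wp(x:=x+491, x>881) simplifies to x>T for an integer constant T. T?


Formula: wp(x:=E, P) = P[E/x] (substitute E for x in postcondition)
Step 1: Postcondition: x>881
Step 2: Substitute x+491 for x: x+491>881
Step 3: Solve for x: x > 881-491 = 390

390


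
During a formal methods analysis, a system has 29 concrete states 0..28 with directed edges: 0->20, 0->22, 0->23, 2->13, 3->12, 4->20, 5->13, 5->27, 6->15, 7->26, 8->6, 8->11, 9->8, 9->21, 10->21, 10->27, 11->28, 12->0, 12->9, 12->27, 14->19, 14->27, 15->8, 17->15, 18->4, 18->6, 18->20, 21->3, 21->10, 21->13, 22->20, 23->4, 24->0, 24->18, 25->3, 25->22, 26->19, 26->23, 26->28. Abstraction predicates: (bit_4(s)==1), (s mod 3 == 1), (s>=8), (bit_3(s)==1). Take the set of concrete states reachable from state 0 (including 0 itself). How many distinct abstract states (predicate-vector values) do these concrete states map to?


BFS from 0:
Concrete reachable: {0, 4, 20, 22, 23}
Abstract via predicates (bit_4(s)==1), (s mod 3 == 1), (s>=8), (bit_3(s)==1):
  (0,0,0,0) <- {0}
  (0,1,0,0) <- {4}
  (1,0,1,0) <- {20, 23}
  (1,1,1,0) <- {22}
Distinct abstract states = 4

4


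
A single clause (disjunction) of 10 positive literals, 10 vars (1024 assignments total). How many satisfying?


Step 1: Total=2^10=1024
Step 2: Unsat when all 10 false: 2^0=1
Step 3: Sat=1024-1=1023

1023


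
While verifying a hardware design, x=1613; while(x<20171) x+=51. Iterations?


Step 1: x goes from 1613 toward 20171 by 51; the body runs while x<20171, so iterations = ceil((bound-start)/step)
Step 2: Distance=18558
Step 3: ceil(18558/51)=364

364


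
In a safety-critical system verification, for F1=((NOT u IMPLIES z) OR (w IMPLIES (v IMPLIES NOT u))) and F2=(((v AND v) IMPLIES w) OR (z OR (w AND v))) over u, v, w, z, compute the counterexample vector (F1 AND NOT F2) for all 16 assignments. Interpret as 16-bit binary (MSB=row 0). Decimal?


F1 = ((NOT u IMPLIES z) OR (w IMPLIES (v IMPLIES NOT u)))
F2 = (((v AND v) IMPLIES w) OR (z OR (w AND v)))
Counterexample to F1=>F2 is where F1=1 and F2=0.
Evaluate each row (bits = u,v,w,z, MSB first):
  row 0 [0000]: F1=1 F2=1 -> F1&~F2 -> 0
  row 1 [0001]: F1=1 F2=1 -> F1&~F2 -> 0
  row 2 [0010]: F1=1 F2=1 -> F1&~F2 -> 0
  row 3 [0011]: F1=1 F2=1 -> F1&~F2 -> 0
  row 4 [0100]: F1=1 F2=0 -> F1&~F2 -> 1
  row 5 [0101]: F1=1 F2=1 -> F1&~F2 -> 0
  row 6 [0110]: F1=1 F2=1 -> F1&~F2 -> 0
  row 7 [0111]: F1=1 F2=1 -> F1&~F2 -> 0
  row 8 [1000]: F1=1 F2=1 -> F1&~F2 -> 0
  row 9 [1001]: F1=1 F2=1 -> F1&~F2 -> 0
  row 10 [1010]: F1=1 F2=1 -> F1&~F2 -> 0
  row 11 [1011]: F1=1 F2=1 -> F1&~F2 -> 0
  row 12 [1100]: F1=1 F2=0 -> F1&~F2 -> 1
  row 13 [1101]: F1=1 F2=1 -> F1&~F2 -> 0
  row 14 [1110]: F1=1 F2=1 -> F1&~F2 -> 0
  row 15 [1111]: F1=1 F2=1 -> F1&~F2 -> 0
Full result column, 4 rows per line (u,v fixed per line; w,z runs 00..11 left to right):
  rows 0-3 [u,v=00]: 0000  = hex 0
  rows 4-7 [u,v=01]: 1000  = hex 8
  rows 8-11 [u,v=10]: 0000  = hex 0
  rows 12-15 [u,v=11]: 1000  = hex 8
Counterexample vector (row 0 .. row 15) = 0000100000001000
Output column grouped in 4s = 0000 1000 0000 1000 = 0x0808
Convert to decimal digit by digit (value = value*16 + digit):
  0 -> 0
  0*16 + 8 = 8
  8*16 + 0 = 128
  128*16 + 8 = 2056
Decimal = 2056

2056


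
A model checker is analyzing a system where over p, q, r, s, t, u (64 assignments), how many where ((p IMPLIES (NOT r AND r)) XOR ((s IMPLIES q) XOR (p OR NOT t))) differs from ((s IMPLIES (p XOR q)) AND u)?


F1 = ((p IMPLIES (NOT r AND r)) XOR ((s IMPLIES q) XOR (p OR NOT t)))
F2 = ((s IMPLIES (p XOR q)) AND u)
Evaluate both on each of 64 rows (bits = p,q,r,s,t,u):
  row 0 [000000]: F1=1 F2=0 (differ) -> 1
  row 1 [000001]: F1=1 F2=1 -> 0
  row 2 [000010]: F1=0 F2=0 -> 0
  row 3 [000011]: F1=0 F2=1 (differ) -> 1
  row 4 [000100]: F1=0 F2=0 -> 0
  (every remaining row is evaluated the same way; all 64 results are listed next)
Full result column, 8 rows per line (p,q,r fixed per line; s,t,u runs 000..111 left to right):
  rows 0-7 [p,q,r=000]: 10010011  (ones: 4)
  rows 8-15 [p,q,r=001]: 10010011  (ones: 4)
  rows 16-23 [p,q,r=010]: 10011001  (ones: 4)
  rows 24-31 [p,q,r=011]: 10011001  (ones: 4)
  rows 32-39 [p,q,r=100]: 01011010  (ones: 4)
  rows 40-47 [p,q,r=101]: 01011010  (ones: 4)
  rows 48-55 [p,q,r=110]: 01010000  (ones: 2)
  rows 56-63 [p,q,r=111]: 01010000  (ones: 2)
Disagreements = 4+4+4+4+4+4+2+2 = 28

28


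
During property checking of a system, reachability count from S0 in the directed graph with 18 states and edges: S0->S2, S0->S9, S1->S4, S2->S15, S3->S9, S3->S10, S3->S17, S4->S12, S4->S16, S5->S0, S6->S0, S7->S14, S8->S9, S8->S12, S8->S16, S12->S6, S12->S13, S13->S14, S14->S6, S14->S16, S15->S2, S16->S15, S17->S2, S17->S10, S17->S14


BFS from S0:
  layer 0: {S0}
  layer 1: {S2, S9}
  layer 2: {S15}
Reachable set: {S0, S2, S9, S15}
Count = 4

4


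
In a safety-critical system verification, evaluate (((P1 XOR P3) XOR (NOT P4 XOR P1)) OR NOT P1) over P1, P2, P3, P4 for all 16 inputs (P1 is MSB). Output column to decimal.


Formula: (((P1 XOR P3) XOR (NOT P4 XOR P1)) OR NOT P1) over P1, P2, P3, P4 (16 rows)
Evaluate each row (bits = P1,P2,P3,P4, MSB first):
  row 0 [0000]: (((0 XOR 0) XOR (NOT 0 XOR 0)) OR NOT 0) -> 1
  row 1 [0001]: (((0 XOR 0) XOR (NOT 1 XOR 0)) OR NOT 0) -> 1
  row 2 [0010]: (((0 XOR 1) XOR (NOT 0 XOR 0)) OR NOT 0) -> 1
  row 3 [0011]: (((0 XOR 1) XOR (NOT 1 XOR 0)) OR NOT 0) -> 1
  row 4 [0100]: (((0 XOR 0) XOR (NOT 0 XOR 0)) OR NOT 0) -> 1
  row 5 [0101]: (((0 XOR 0) XOR (NOT 1 XOR 0)) OR NOT 0) -> 1
  row 6 [0110]: (((0 XOR 1) XOR (NOT 0 XOR 0)) OR NOT 0) -> 1
  row 7 [0111]: (((0 XOR 1) XOR (NOT 1 XOR 0)) OR NOT 0) -> 1
  row 8 [1000]: (((1 XOR 0) XOR (NOT 0 XOR 1)) OR NOT 1) -> 1
  row 9 [1001]: (((1 XOR 0) XOR (NOT 1 XOR 1)) OR NOT 1) -> 0
  row 10 [1010]: (((1 XOR 1) XOR (NOT 0 XOR 1)) OR NOT 1) -> 0
  row 11 [1011]: (((1 XOR 1) XOR (NOT 1 XOR 1)) OR NOT 1) -> 1
  row 12 [1100]: (((1 XOR 0) XOR (NOT 0 XOR 1)) OR NOT 1) -> 1
  row 13 [1101]: (((1 XOR 0) XOR (NOT 1 XOR 1)) OR NOT 1) -> 0
  row 14 [1110]: (((1 XOR 1) XOR (NOT 0 XOR 1)) OR NOT 1) -> 0
  row 15 [1111]: (((1 XOR 1) XOR (NOT 1 XOR 1)) OR NOT 1) -> 1
Full result column, 4 rows per line (P1,P2 fixed per line; P3,P4 runs 00..11 left to right):
  rows 0-3 [P1,P2=00]: 1111  = hex F
  rows 4-7 [P1,P2=01]: 1111  = hex F
  rows 8-11 [P1,P2=10]: 1001  = hex 9
  rows 12-15 [P1,P2=11]: 1001  = hex 9
Output column (row 0 .. row 15) = 1111111110011001
Output column grouped in 4s = 1111 1111 1001 1001 = 0xFF99
Convert to decimal digit by digit (value = value*16 + digit):
  F -> 15
  15*16 + 15 (F) = 255
  255*16 + 9 = 4089
  4089*16 + 9 = 65433
Decimal = 65433

65433


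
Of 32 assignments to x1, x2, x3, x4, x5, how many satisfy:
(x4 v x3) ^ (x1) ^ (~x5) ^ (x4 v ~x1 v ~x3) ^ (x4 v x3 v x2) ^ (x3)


CNF with 6 clauses over 5 vars (32 assignments).
An assignment satisfies CNF iff every clause has >=1 true literal.
Check each row (bits = x1,x2,x3,x4,x5; clause T/F shown):
  row 0 [00000]: clauses=FFTTFF -> 0
  row 1 [00001]: clauses=FFFTFF -> 0
  row 2 [00010]: clauses=TFTTTF -> 0
  row 3 [00011]: clauses=TFFTTF -> 0
  row 4 [00100]: clauses=TFTTTT -> 0
  row 5 [00101]: clauses=TFFTTT -> 0
  row 6 [00110]: clauses=TFTTTT -> 0
  row 7 [00111]: clauses=TFFTTT -> 0
  row 8 [01000]: clauses=FFTTTF -> 0
  row 9 [01001]: clauses=FFFTTF -> 0
  row 10 [01010]: clauses=TFTTTF -> 0
  row 11 [01011]: clauses=TFFTTF -> 0
  row 12 [01100]: clauses=TFTTTT -> 0
  row 13 [01101]: clauses=TFFTTT -> 0
  row 14 [01110]: clauses=TFTTTT -> 0
  row 15 [01111]: clauses=TFFTTT -> 0
  row 16 [10000]: clauses=FTTTFF -> 0
  row 17 [10001]: clauses=FTFTFF -> 0
  row 18 [10010]: clauses=TTTTTF -> 0
  row 19 [10011]: clauses=TTFTTF -> 0
  row 20 [10100]: clauses=TTTFTT -> 0
  row 21 [10101]: clauses=TTFFTT -> 0
  row 22 [10110]: clauses=TTTTTT -> 1
  row 23 [10111]: clauses=TTFTTT -> 0
  row 24 [11000]: clauses=FTTTTF -> 0
  row 25 [11001]: clauses=FTFTTF -> 0
  row 26 [11010]: clauses=TTTTTF -> 0
  row 27 [11011]: clauses=TTFTTF -> 0
  row 28 [11100]: clauses=TTTFTT -> 0
  row 29 [11101]: clauses=TTFFTT -> 0
  row 30 [11110]: clauses=TTTTTT -> 1
  row 31 [11111]: clauses=TTFTTT -> 0
Full result column, 8 rows per line (x1,x2 fixed per line; x3,x4,x5 runs 000..111 left to right):
  rows 0-7 [x1,x2=00]: 00000000  (ones: 0)
  rows 8-15 [x1,x2=01]: 00000000  (ones: 0)
  rows 16-23 [x1,x2=10]: 00000010  (ones: 1)
  rows 24-31 [x1,x2=11]: 00000010  (ones: 1)
Satisfying assignments = 0+0+1+1 = 2

2


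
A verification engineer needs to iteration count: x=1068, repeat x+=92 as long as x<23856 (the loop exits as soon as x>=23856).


Step 1: x goes from 1068 toward 23856 by 92; the body runs while x<23856, so iterations = ceil((bound-start)/step)
Step 2: Distance=22788
Step 3: ceil(22788/92)=248

248


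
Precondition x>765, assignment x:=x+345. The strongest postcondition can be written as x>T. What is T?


Formula: sp(P, x:=E) = exists old_x. (x = E[old_x/x]) AND P[old_x/x] (old_x is the value of x before the assignment; eliminate old_x by solving x = E[old_x/x] for old_x)
Step 1: Precondition P: x>765, i.e. old_x > 765
Step 2: Assignment gives x = old_x + 345, so old_x = x - 345
Step 3: Substitute into P: x - 345 > 765
Step 4: Simplify: x > 765+345 = 1110

1110


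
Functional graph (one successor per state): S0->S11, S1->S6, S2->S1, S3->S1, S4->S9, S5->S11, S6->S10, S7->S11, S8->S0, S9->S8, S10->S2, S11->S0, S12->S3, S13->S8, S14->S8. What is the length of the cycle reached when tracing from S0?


Trace from S0 until a state repeats:
  S0 -> S11 -> S0
S0 first seen at step 0, revisited at step 2.
Cycle length = 2 - 0 = 2

2


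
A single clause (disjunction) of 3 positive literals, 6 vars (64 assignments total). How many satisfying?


Step 1: Total=2^6=64
Step 2: Unsat when all 3 false: 2^3=8
Step 3: Sat=64-8=56

56


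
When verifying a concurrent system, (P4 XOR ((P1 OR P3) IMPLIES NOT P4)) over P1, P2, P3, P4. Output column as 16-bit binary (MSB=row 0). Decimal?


Formula: (P4 XOR ((P1 OR P3) IMPLIES NOT P4)) over P1, P2, P3, P4 (16 rows)
Evaluate each row (bits = P1,P2,P3,P4, MSB first):
  row 0 [0000]: (0 XOR ((0 OR 0) IMPLIES NOT 0)) -> 1
  row 1 [0001]: (1 XOR ((0 OR 0) IMPLIES NOT 1)) -> 0
  row 2 [0010]: (0 XOR ((0 OR 1) IMPLIES NOT 0)) -> 1
  row 3 [0011]: (1 XOR ((0 OR 1) IMPLIES NOT 1)) -> 1
  row 4 [0100]: (0 XOR ((0 OR 0) IMPLIES NOT 0)) -> 1
  row 5 [0101]: (1 XOR ((0 OR 0) IMPLIES NOT 1)) -> 0
  row 6 [0110]: (0 XOR ((0 OR 1) IMPLIES NOT 0)) -> 1
  row 7 [0111]: (1 XOR ((0 OR 1) IMPLIES NOT 1)) -> 1
  row 8 [1000]: (0 XOR ((1 OR 0) IMPLIES NOT 0)) -> 1
  row 9 [1001]: (1 XOR ((1 OR 0) IMPLIES NOT 1)) -> 1
  row 10 [1010]: (0 XOR ((1 OR 1) IMPLIES NOT 0)) -> 1
  row 11 [1011]: (1 XOR ((1 OR 1) IMPLIES NOT 1)) -> 1
  row 12 [1100]: (0 XOR ((1 OR 0) IMPLIES NOT 0)) -> 1
  row 13 [1101]: (1 XOR ((1 OR 0) IMPLIES NOT 1)) -> 1
  row 14 [1110]: (0 XOR ((1 OR 1) IMPLIES NOT 0)) -> 1
  row 15 [1111]: (1 XOR ((1 OR 1) IMPLIES NOT 1)) -> 1
Full result column, 4 rows per line (P1,P2 fixed per line; P3,P4 runs 00..11 left to right):
  rows 0-3 [P1,P2=00]: 1011  = hex B
  rows 4-7 [P1,P2=01]: 1011  = hex B
  rows 8-11 [P1,P2=10]: 1111  = hex F
  rows 12-15 [P1,P2=11]: 1111  = hex F
Output column (row 0 .. row 15) = 1011101111111111
Output column grouped in 4s = 1011 1011 1111 1111 = 0xBBFF
Convert to decimal digit by digit (value = value*16 + digit):
  B -> 11
  11*16 + 11 (B) = 187
  187*16 + 15 (F) = 3007
  3007*16 + 15 (F) = 48127
Decimal = 48127

48127


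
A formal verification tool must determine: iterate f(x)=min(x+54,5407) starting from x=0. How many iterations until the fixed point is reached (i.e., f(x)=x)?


Step 1: x=0, cap=5407, increment=54
Step 2: x grows by 54 each step until capped at 5407; fixed point is x=5407
Step 3: iterations = ceil(5407/54) = 101

101


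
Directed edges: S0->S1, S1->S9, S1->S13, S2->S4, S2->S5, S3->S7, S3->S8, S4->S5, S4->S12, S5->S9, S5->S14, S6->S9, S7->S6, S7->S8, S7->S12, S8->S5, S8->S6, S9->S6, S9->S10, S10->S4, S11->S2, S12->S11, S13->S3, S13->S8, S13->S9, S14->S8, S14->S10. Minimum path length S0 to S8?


BFS layer-by-layer from S0:
  dist 0: {S0}
  dist 1: {S1}
  dist 2: {S9, S13}
  dist 3: {S3, S6, S8, S10}
  -> S8 reached at distance 3
Shortest path length = 3

3


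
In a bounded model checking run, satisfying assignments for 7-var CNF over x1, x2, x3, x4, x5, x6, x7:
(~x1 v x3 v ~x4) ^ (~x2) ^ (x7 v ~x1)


CNF with 3 clauses over 7 vars (128 assignments).
An assignment satisfies CNF iff every clause has >=1 true literal.
Check each row (bits = x1,x2,x3,x4,x5,x6,x7; clause T/F shown):
  row 0 [0000000]: clauses=TTT -> 1
  row 1 [0000001]: clauses=TTT -> 1
  row 2 [0000010]: clauses=TTT -> 1
  row 3 [0000011]: clauses=TTT -> 1
  row 4 [0000100]: clauses=TTT -> 1
  (every remaining row is evaluated the same way; all 128 results are listed next)
Full result column, 8 rows per line (x1,x2,x3,x4 fixed per line; x5,x6,x7 runs 000..111 left to right):
  rows 0-7 [x1,x2,x3,x4=0000]: 11111111  (ones: 8)
  rows 8-15 [x1,x2,x3,x4=0001]: 11111111  (ones: 8)
  rows 16-23 [x1,x2,x3,x4=0010]: 11111111  (ones: 8)
  rows 24-31 [x1,x2,x3,x4=0011]: 11111111  (ones: 8)
  rows 32-39 [x1,x2,x3,x4=0100]: 00000000  (ones: 0)
  rows 40-47 [x1,x2,x3,x4=0101]: 00000000  (ones: 0)
  rows 48-55 [x1,x2,x3,x4=0110]: 00000000  (ones: 0)
  rows 56-63 [x1,x2,x3,x4=0111]: 00000000  (ones: 0)
  rows 64-71 [x1,x2,x3,x4=1000]: 01010101  (ones: 4)
  rows 72-79 [x1,x2,x3,x4=1001]: 00000000  (ones: 0)
  rows 80-87 [x1,x2,x3,x4=1010]: 01010101  (ones: 4)
  rows 88-95 [x1,x2,x3,x4=1011]: 01010101  (ones: 4)
  rows 96-103 [x1,x2,x3,x4=1100]: 00000000  (ones: 0)
  rows 104-111 [x1,x2,x3,x4=1101]: 00000000  (ones: 0)
  rows 112-119 [x1,x2,x3,x4=1110]: 00000000  (ones: 0)
  rows 120-127 [x1,x2,x3,x4=1111]: 00000000  (ones: 0)
Satisfying assignments = 8+8+8+8+0+0+0+0+4+0+4+4+0+0+0+0 = 44

44


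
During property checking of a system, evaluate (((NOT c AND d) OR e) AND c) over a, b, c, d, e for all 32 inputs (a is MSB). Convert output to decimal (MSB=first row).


Formula: (((NOT c AND d) OR e) AND c) over a, b, c, d, e (32 rows)
Evaluate each row (bits = a,b,c,d,e, MSB first):
  row 0 [00000]: (((NOT 0 AND 0) OR 0) AND 0) -> 0
  row 1 [00001]: (((NOT 0 AND 0) OR 1) AND 0) -> 0
  row 2 [00010]: (((NOT 0 AND 1) OR 0) AND 0) -> 0
  row 3 [00011]: (((NOT 0 AND 1) OR 1) AND 0) -> 0
  row 4 [00100]: (((NOT 1 AND 0) OR 0) AND 1) -> 0
  row 5 [00101]: (((NOT 1 AND 0) OR 1) AND 1) -> 1
  row 6 [00110]: (((NOT 1 AND 1) OR 0) AND 1) -> 0
  row 7 [00111]: (((NOT 1 AND 1) OR 1) AND 1) -> 1
  row 8 [01000]: (((NOT 0 AND 0) OR 0) AND 0) -> 0
  row 9 [01001]: (((NOT 0 AND 0) OR 1) AND 0) -> 0
  row 10 [01010]: (((NOT 0 AND 1) OR 0) AND 0) -> 0
  row 11 [01011]: (((NOT 0 AND 1) OR 1) AND 0) -> 0
  row 12 [01100]: (((NOT 1 AND 0) OR 0) AND 1) -> 0
  row 13 [01101]: (((NOT 1 AND 0) OR 1) AND 1) -> 1
  row 14 [01110]: (((NOT 1 AND 1) OR 0) AND 1) -> 0
  row 15 [01111]: (((NOT 1 AND 1) OR 1) AND 1) -> 1
  row 16 [10000]: (((NOT 0 AND 0) OR 0) AND 0) -> 0
  row 17 [10001]: (((NOT 0 AND 0) OR 1) AND 0) -> 0
  row 18 [10010]: (((NOT 0 AND 1) OR 0) AND 0) -> 0
  row 19 [10011]: (((NOT 0 AND 1) OR 1) AND 0) -> 0
  row 20 [10100]: (((NOT 1 AND 0) OR 0) AND 1) -> 0
  row 21 [10101]: (((NOT 1 AND 0) OR 1) AND 1) -> 1
  row 22 [10110]: (((NOT 1 AND 1) OR 0) AND 1) -> 0
  row 23 [10111]: (((NOT 1 AND 1) OR 1) AND 1) -> 1
  row 24 [11000]: (((NOT 0 AND 0) OR 0) AND 0) -> 0
  row 25 [11001]: (((NOT 0 AND 0) OR 1) AND 0) -> 0
  row 26 [11010]: (((NOT 0 AND 1) OR 0) AND 0) -> 0
  row 27 [11011]: (((NOT 0 AND 1) OR 1) AND 0) -> 0
  row 28 [11100]: (((NOT 1 AND 0) OR 0) AND 1) -> 0
  row 29 [11101]: (((NOT 1 AND 0) OR 1) AND 1) -> 1
  row 30 [11110]: (((NOT 1 AND 1) OR 0) AND 1) -> 0
  row 31 [11111]: (((NOT 1 AND 1) OR 1) AND 1) -> 1
Full result column, 4 rows per line (a,b,c fixed per line; d,e runs 00..11 left to right):
  rows 0-3 [a,b,c=000]: 0000  = hex 0
  rows 4-7 [a,b,c=001]: 0101  = hex 5
  rows 8-11 [a,b,c=010]: 0000  = hex 0
  rows 12-15 [a,b,c=011]: 0101  = hex 5
  rows 16-19 [a,b,c=100]: 0000  = hex 0
  rows 20-23 [a,b,c=101]: 0101  = hex 5
  rows 24-27 [a,b,c=110]: 0000  = hex 0
  rows 28-31 [a,b,c=111]: 0101  = hex 5
Output column (row 0 .. row 31) = 00000101000001010000010100000101
Output column grouped in 4s = 0000 0101 0000 0101 0000 0101 0000 0101 = 0x05050505
Convert to decimal digit by digit (value = value*16 + digit):
  0 -> 0
  0*16 + 5 = 5
  5*16 + 0 = 80
  80*16 + 5 = 1285
  1285*16 + 0 = 20560
  20560*16 + 5 = 328965
  328965*16 + 0 = 5263440
  5263440*16 + 5 = 84215045
Decimal = 84215045

84215045


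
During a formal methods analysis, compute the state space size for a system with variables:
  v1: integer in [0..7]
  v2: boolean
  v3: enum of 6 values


State space = product of domain sizes of all variables.
Domain sizes:
  v1 (integer in [0..7]): 8
  v2 (boolean): 2
  v3 (enum of 6 values): 6
Product = 8 * 2 * 6 = 96

96


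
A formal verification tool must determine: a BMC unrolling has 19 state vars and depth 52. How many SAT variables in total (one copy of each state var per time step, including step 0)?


BMC unrolls to depth k, creating one copy of each state var for steps 0..k.
Step count = 52 + 1 = 53 (steps 0 through 52)
Vars per step = 19
Total = 19 * 53 = 1007

1007


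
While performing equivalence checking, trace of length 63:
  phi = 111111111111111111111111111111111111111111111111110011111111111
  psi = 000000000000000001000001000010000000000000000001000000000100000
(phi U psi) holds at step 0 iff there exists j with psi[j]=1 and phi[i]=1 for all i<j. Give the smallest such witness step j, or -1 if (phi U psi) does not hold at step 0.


(phi U psi) at 0: need smallest j with psi[j]=1 and phi[i]=1 for all i in [0,j).
Scan from step 0:
  step 0: phi=1, psi=0 -> continue
  step 1: phi=1, psi=0 -> continue
  step 2: phi=1, psi=0 -> continue
  step 3: phi=1, psi=0 -> continue
  step 17: psi=1 and phi held for [0,17) -> witness found
Witness step = 17

17


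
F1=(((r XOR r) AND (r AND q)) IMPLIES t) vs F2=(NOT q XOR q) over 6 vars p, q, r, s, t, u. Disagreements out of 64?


F1 = (((r XOR r) AND (r AND q)) IMPLIES t)
F2 = (NOT q XOR q)
Evaluate both on each of 64 rows (bits = p,q,r,s,t,u):
  row 0 [000000]: F1=1 F2=1 -> 0
  row 1 [000001]: F1=1 F2=1 -> 0
  row 2 [000010]: F1=1 F2=1 -> 0
  row 3 [000011]: F1=1 F2=1 -> 0
  row 4 [000100]: F1=1 F2=1 -> 0
  (every remaining row is evaluated the same way; all 64 results are listed next)
Full result column, 8 rows per line (p,q,r fixed per line; s,t,u runs 000..111 left to right):
  rows 0-7 [p,q,r=000]: 00000000  (ones: 0)
  rows 8-15 [p,q,r=001]: 00000000  (ones: 0)
  rows 16-23 [p,q,r=010]: 00000000  (ones: 0)
  rows 24-31 [p,q,r=011]: 00000000  (ones: 0)
  rows 32-39 [p,q,r=100]: 00000000  (ones: 0)
  rows 40-47 [p,q,r=101]: 00000000  (ones: 0)
  rows 48-55 [p,q,r=110]: 00000000  (ones: 0)
  rows 56-63 [p,q,r=111]: 00000000  (ones: 0)
Disagreements = 0+0+0+0+0+0+0+0 = 0

0


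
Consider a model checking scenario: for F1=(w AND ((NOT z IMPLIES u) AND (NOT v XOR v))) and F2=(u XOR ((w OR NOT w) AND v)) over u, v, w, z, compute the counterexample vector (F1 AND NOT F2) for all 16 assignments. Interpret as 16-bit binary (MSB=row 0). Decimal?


F1 = (w AND ((NOT z IMPLIES u) AND (NOT v XOR v)))
F2 = (u XOR ((w OR NOT w) AND v))
Counterexample to F1=>F2 is where F1=1 and F2=0.
Evaluate each row (bits = u,v,w,z, MSB first):
  row 0 [0000]: F1=0 F2=0 -> F1&~F2 -> 0
  row 1 [0001]: F1=0 F2=0 -> F1&~F2 -> 0
  row 2 [0010]: F1=0 F2=0 -> F1&~F2 -> 0
  row 3 [0011]: F1=1 F2=0 -> F1&~F2 -> 1
  row 4 [0100]: F1=0 F2=1 -> F1&~F2 -> 0
  row 5 [0101]: F1=0 F2=1 -> F1&~F2 -> 0
  row 6 [0110]: F1=0 F2=1 -> F1&~F2 -> 0
  row 7 [0111]: F1=1 F2=1 -> F1&~F2 -> 0
  row 8 [1000]: F1=0 F2=1 -> F1&~F2 -> 0
  row 9 [1001]: F1=0 F2=1 -> F1&~F2 -> 0
  row 10 [1010]: F1=1 F2=1 -> F1&~F2 -> 0
  row 11 [1011]: F1=1 F2=1 -> F1&~F2 -> 0
  row 12 [1100]: F1=0 F2=0 -> F1&~F2 -> 0
  row 13 [1101]: F1=0 F2=0 -> F1&~F2 -> 0
  row 14 [1110]: F1=1 F2=0 -> F1&~F2 -> 1
  row 15 [1111]: F1=1 F2=0 -> F1&~F2 -> 1
Full result column, 4 rows per line (u,v fixed per line; w,z runs 00..11 left to right):
  rows 0-3 [u,v=00]: 0001  = hex 1
  rows 4-7 [u,v=01]: 0000  = hex 0
  rows 8-11 [u,v=10]: 0000  = hex 0
  rows 12-15 [u,v=11]: 0011  = hex 3
Counterexample vector (row 0 .. row 15) = 0001000000000011
Output column grouped in 4s = 0001 0000 0000 0011 = 0x1003
Convert to decimal digit by digit (value = value*16 + digit):
  1 -> 1
  1*16 + 0 = 16
  16*16 + 0 = 256
  256*16 + 3 = 4099
Decimal = 4099

4099


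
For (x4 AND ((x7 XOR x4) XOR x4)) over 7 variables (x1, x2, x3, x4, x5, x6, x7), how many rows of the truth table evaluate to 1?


Formula: (x4 AND ((x7 XOR x4) XOR x4)) over 7 vars (128 rows)
Evaluate each row (x1, x2, x3, x4, x5, x6, x7 as bits, MSB first):
  row 0 [0000000]: (0 AND ((0 XOR 0) XOR 0)) -> 0
  row 1 [0000001]: (0 AND ((1 XOR 0) XOR 0)) -> 0
  row 2 [0000010]: (0 AND ((0 XOR 0) XOR 0)) -> 0
  row 3 [0000011]: (0 AND ((1 XOR 0) XOR 0)) -> 0
  row 4 [0000100]: (0 AND ((0 XOR 0) XOR 0)) -> 0
  (every remaining row is evaluated the same way; all 128 results are listed next)
Full result column, 8 rows per line (x1,x2,x3,x4 fixed per line; x5,x6,x7 runs 000..111 left to right):
  rows 0-7 [x1,x2,x3,x4=0000]: 00000000  (ones: 0)
  rows 8-15 [x1,x2,x3,x4=0001]: 01010101  (ones: 4)
  rows 16-23 [x1,x2,x3,x4=0010]: 00000000  (ones: 0)
  rows 24-31 [x1,x2,x3,x4=0011]: 01010101  (ones: 4)
  rows 32-39 [x1,x2,x3,x4=0100]: 00000000  (ones: 0)
  rows 40-47 [x1,x2,x3,x4=0101]: 01010101  (ones: 4)
  rows 48-55 [x1,x2,x3,x4=0110]: 00000000  (ones: 0)
  rows 56-63 [x1,x2,x3,x4=0111]: 01010101  (ones: 4)
  rows 64-71 [x1,x2,x3,x4=1000]: 00000000  (ones: 0)
  rows 72-79 [x1,x2,x3,x4=1001]: 01010101  (ones: 4)
  rows 80-87 [x1,x2,x3,x4=1010]: 00000000  (ones: 0)
  rows 88-95 [x1,x2,x3,x4=1011]: 01010101  (ones: 4)
  rows 96-103 [x1,x2,x3,x4=1100]: 00000000  (ones: 0)
  rows 104-111 [x1,x2,x3,x4=1101]: 01010101  (ones: 4)
  rows 112-119 [x1,x2,x3,x4=1110]: 00000000  (ones: 0)
  rows 120-127 [x1,x2,x3,x4=1111]: 01010101  (ones: 4)
Count of 1-rows = 0+4+0+4+0+4+0+4+0+4+0+4+0+4+0+4 = 32

32


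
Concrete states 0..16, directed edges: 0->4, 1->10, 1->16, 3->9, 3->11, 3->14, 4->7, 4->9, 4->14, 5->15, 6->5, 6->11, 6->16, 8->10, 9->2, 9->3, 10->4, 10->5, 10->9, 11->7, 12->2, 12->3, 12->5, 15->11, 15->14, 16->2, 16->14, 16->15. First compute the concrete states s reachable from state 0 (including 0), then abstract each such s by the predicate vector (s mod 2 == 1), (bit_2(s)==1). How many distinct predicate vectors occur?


BFS from 0:
Concrete reachable: {0, 2, 3, 4, 7, 9, 11, 14}
Abstract via predicates (s mod 2 == 1), (bit_2(s)==1):
  (0,0) <- {0, 2}
  (0,1) <- {4, 14}
  (1,0) <- {3, 9, 11}
  (1,1) <- {7}
Distinct abstract states = 4

4


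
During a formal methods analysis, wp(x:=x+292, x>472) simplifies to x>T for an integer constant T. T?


Formula: wp(x:=E, P) = P[E/x] (substitute E for x in postcondition)
Step 1: Postcondition: x>472
Step 2: Substitute x+292 for x: x+292>472
Step 3: Solve for x: x > 472-292 = 180

180


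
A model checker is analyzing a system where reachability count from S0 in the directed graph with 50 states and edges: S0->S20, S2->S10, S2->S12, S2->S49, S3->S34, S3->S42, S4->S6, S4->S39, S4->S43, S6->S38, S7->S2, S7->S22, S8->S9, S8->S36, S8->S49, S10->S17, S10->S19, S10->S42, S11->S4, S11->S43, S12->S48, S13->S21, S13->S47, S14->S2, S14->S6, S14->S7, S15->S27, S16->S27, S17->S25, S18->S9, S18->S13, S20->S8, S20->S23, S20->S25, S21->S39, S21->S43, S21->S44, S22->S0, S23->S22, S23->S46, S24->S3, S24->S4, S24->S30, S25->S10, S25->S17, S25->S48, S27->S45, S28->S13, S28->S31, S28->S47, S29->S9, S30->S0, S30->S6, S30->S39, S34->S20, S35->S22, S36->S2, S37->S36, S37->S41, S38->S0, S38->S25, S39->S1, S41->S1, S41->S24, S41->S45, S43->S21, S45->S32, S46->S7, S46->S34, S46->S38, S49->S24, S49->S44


BFS from S0:
  layer 0: {S0}
  layer 1: {S20}
  layer 2: {S8, S23, S25}
  layer 3: {S9, S10, S17, S22, S36, S46, S48, S49}
  layer 4: {S2, S7, S19, S24, S34, S38, S42, S44}
  layer 5: {S3, S4, S12, S30}
  layer 6: {S6, S39, S43}
  layer 7: {S1, S21}
Reachable set: {S0, S1, S2, S3, S4, S6, S7, S8, S9, S10, S12, S17, S19, S20, S21, S22, S23, S24, S25, S30, S34, S36, S38, S39, S42, S43, S44, S46, S48, S49}
Count = 30

30


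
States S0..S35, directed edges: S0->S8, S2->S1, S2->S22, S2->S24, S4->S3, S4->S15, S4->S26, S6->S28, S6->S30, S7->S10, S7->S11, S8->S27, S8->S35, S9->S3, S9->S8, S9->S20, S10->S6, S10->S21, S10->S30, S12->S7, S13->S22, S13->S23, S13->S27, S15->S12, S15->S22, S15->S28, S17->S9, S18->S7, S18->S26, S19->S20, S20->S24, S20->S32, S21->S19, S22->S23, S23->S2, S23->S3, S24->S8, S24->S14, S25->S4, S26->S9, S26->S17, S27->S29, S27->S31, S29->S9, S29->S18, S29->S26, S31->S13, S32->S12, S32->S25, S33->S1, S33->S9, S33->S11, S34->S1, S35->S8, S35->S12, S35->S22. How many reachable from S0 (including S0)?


BFS from S0:
  layer 0: {S0}
  layer 1: {S8}
  layer 2: {S27, S35}
  layer 3: {S12, S22, S29, S31}
  layer 4: {S7, S9, S13, S18, S23, S26}
  layer 5: {S2, S3, S10, S11, S17, S20}
  layer 6: {S1, S6, S21, S24, S30, S32}
  layer 7: {S14, S19, S25, S28}
  layer 8: {S4}
  layer 9: {S15}
Reachable set: {S0, S1, S2, S3, S4, S6, S7, S8, S9, S10, S11, S12, S13, S14, S15, S17, S18, S19, S20, S21, S22, S23, S24, S25, S26, S27, S28, S29, S30, S31, S32, S35}
Count = 32

32


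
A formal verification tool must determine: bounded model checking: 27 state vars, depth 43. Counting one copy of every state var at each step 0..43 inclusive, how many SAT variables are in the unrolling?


BMC unrolls to depth k, creating one copy of each state var for steps 0..k.
Step count = 43 + 1 = 44 (steps 0 through 43)
Vars per step = 27
Total = 27 * 44 = 1188

1188


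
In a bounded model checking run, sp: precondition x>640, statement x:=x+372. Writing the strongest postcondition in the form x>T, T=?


Formula: sp(P, x:=E) = exists old_x. (x = E[old_x/x]) AND P[old_x/x] (old_x is the value of x before the assignment; eliminate old_x by solving x = E[old_x/x] for old_x)
Step 1: Precondition P: x>640, i.e. old_x > 640
Step 2: Assignment gives x = old_x + 372, so old_x = x - 372
Step 3: Substitute into P: x - 372 > 640
Step 4: Simplify: x > 640+372 = 1012

1012


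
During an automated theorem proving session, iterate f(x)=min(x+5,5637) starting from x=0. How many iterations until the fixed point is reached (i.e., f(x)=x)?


Step 1: x=0, cap=5637, increment=5
Step 2: x grows by 5 each step until capped at 5637; fixed point is x=5637
Step 3: iterations = ceil(5637/5) = 1128

1128


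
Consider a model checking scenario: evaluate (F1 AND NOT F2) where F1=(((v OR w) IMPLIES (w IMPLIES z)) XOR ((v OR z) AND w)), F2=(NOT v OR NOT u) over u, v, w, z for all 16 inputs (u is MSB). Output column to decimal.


F1 = (((v OR w) IMPLIES (w IMPLIES z)) XOR ((v OR z) AND w))
F2 = (NOT v OR NOT u)
Counterexample to F1=>F2 is where F1=1 and F2=0.
Evaluate each row (bits = u,v,w,z, MSB first):
  row 0 [0000]: F1=1 F2=1 -> F1&~F2 -> 0
  row 1 [0001]: F1=1 F2=1 -> F1&~F2 -> 0
  row 2 [0010]: F1=0 F2=1 -> F1&~F2 -> 0
  row 3 [0011]: F1=0 F2=1 -> F1&~F2 -> 0
  row 4 [0100]: F1=1 F2=1 -> F1&~F2 -> 0
  row 5 [0101]: F1=1 F2=1 -> F1&~F2 -> 0
  row 6 [0110]: F1=1 F2=1 -> F1&~F2 -> 0
  row 7 [0111]: F1=0 F2=1 -> F1&~F2 -> 0
  row 8 [1000]: F1=1 F2=1 -> F1&~F2 -> 0
  row 9 [1001]: F1=1 F2=1 -> F1&~F2 -> 0
  row 10 [1010]: F1=0 F2=1 -> F1&~F2 -> 0
  row 11 [1011]: F1=0 F2=1 -> F1&~F2 -> 0
  row 12 [1100]: F1=1 F2=0 -> F1&~F2 -> 1
  row 13 [1101]: F1=1 F2=0 -> F1&~F2 -> 1
  row 14 [1110]: F1=1 F2=0 -> F1&~F2 -> 1
  row 15 [1111]: F1=0 F2=0 -> F1&~F2 -> 0
Full result column, 4 rows per line (u,v fixed per line; w,z runs 00..11 left to right):
  rows 0-3 [u,v=00]: 0000  = hex 0
  rows 4-7 [u,v=01]: 0000  = hex 0
  rows 8-11 [u,v=10]: 0000  = hex 0
  rows 12-15 [u,v=11]: 1110  = hex E
Counterexample vector (row 0 .. row 15) = 0000000000001110
Output column grouped in 4s = 0000 0000 0000 1110 = 0x000E
Convert to decimal digit by digit (value = value*16 + digit):
  0 -> 0
  0*16 + 0 = 0
  0*16 + 0 = 0
  0*16 + 14 (E) = 14
Decimal = 14

14


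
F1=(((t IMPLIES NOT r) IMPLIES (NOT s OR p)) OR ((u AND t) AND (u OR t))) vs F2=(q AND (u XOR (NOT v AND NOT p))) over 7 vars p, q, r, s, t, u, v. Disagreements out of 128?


F1 = (((t IMPLIES NOT r) IMPLIES (NOT s OR p)) OR ((u AND t) AND (u OR t)))
F2 = (q AND (u XOR (NOT v AND NOT p)))
Evaluate both on each of 128 rows (bits = p,q,r,s,t,u,v):
  row 0 [0000000]: F1=1 F2=0 (differ) -> 1
  row 1 [0000001]: F1=1 F2=0 (differ) -> 1
  row 2 [0000010]: F1=1 F2=0 (differ) -> 1
  row 3 [0000011]: F1=1 F2=0 (differ) -> 1
  row 4 [0000100]: F1=1 F2=0 (differ) -> 1
  (every remaining row is evaluated the same way; all 128 results are listed next)
Full result column, 8 rows per line (p,q,r,s fixed per line; t,u,v runs 000..111 left to right):
  rows 0-7 [p,q,r,s=0000]: 11111111  (ones: 8)
  rows 8-15 [p,q,r,s=0001]: 00000011  (ones: 2)
  rows 16-23 [p,q,r,s=0010]: 11111111  (ones: 8)
  rows 24-31 [p,q,r,s=0011]: 00001111  (ones: 4)
  rows 32-39 [p,q,r,s=0100]: 01100110  (ones: 4)
  rows 40-47 [p,q,r,s=0101]: 10011010  (ones: 4)
  rows 48-55 [p,q,r,s=0110]: 01100110  (ones: 4)
  rows 56-63 [p,q,r,s=0111]: 10010110  (ones: 4)
  rows 64-71 [p,q,r,s=1000]: 11111111  (ones: 8)
  rows 72-79 [p,q,r,s=1001]: 11111111  (ones: 8)
  rows 80-87 [p,q,r,s=1010]: 11111111  (ones: 8)
  rows 88-95 [p,q,r,s=1011]: 11111111  (ones: 8)
  rows 96-103 [p,q,r,s=1100]: 11001100  (ones: 4)
  rows 104-111 [p,q,r,s=1101]: 11001100  (ones: 4)
  rows 112-119 [p,q,r,s=1110]: 11001100  (ones: 4)
  rows 120-127 [p,q,r,s=1111]: 11001100  (ones: 4)
Disagreements = 8+2+8+4+4+4+4+4+8+8+8+8+4+4+4+4 = 86

86


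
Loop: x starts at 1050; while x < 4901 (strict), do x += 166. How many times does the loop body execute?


Step 1: x goes from 1050 toward 4901 by 166; the body runs while x<4901, so iterations = ceil((bound-start)/step)
Step 2: Distance=3851
Step 3: ceil(3851/166)=24

24


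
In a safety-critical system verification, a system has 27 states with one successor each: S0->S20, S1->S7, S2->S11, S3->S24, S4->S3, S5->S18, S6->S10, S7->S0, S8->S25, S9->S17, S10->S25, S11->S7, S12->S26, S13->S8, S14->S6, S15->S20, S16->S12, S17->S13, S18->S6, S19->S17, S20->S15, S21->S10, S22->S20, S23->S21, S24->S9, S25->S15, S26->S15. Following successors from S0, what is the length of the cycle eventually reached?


Trace from S0 until a state repeats:
  S0 -> S20 -> S15 -> S20
S20 first seen at step 1, revisited at step 3.
Cycle length = 3 - 1 = 2

2


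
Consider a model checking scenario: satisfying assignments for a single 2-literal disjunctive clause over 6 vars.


Step 1: Total=2^6=64
Step 2: Unsat when all 2 false: 2^4=16
Step 3: Sat=64-16=48

48


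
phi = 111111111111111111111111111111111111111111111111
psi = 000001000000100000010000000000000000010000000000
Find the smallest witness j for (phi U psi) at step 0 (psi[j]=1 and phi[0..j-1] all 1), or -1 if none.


(phi U psi) at 0: need smallest j with psi[j]=1 and phi[i]=1 for all i in [0,j).
Scan from step 0:
  step 0: phi=1, psi=0 -> continue
  step 1: phi=1, psi=0 -> continue
  step 2: phi=1, psi=0 -> continue
  step 3: phi=1, psi=0 -> continue
  step 5: psi=1 and phi held for [0,5) -> witness found
Witness step = 5

5


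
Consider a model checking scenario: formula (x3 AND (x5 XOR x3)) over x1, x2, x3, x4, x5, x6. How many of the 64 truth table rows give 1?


Formula: (x3 AND (x5 XOR x3)) over 6 vars (64 rows)
Evaluate each row (x1, x2, x3, x4, x5, x6 as bits, MSB first):
  row 0 [000000]: (0 AND (0 XOR 0)) -> 0
  row 1 [000001]: (0 AND (0 XOR 0)) -> 0
  row 2 [000010]: (0 AND (1 XOR 0)) -> 0
  row 3 [000011]: (0 AND (1 XOR 0)) -> 0
  row 4 [000100]: (0 AND (0 XOR 0)) -> 0
  (every remaining row is evaluated the same way; all 64 results are listed next)
Full result column, 8 rows per line (x1,x2,x3 fixed per line; x4,x5,x6 runs 000..111 left to right):
  rows 0-7 [x1,x2,x3=000]: 00000000  (ones: 0)
  rows 8-15 [x1,x2,x3=001]: 11001100  (ones: 4)
  rows 16-23 [x1,x2,x3=010]: 00000000  (ones: 0)
  rows 24-31 [x1,x2,x3=011]: 11001100  (ones: 4)
  rows 32-39 [x1,x2,x3=100]: 00000000  (ones: 0)
  rows 40-47 [x1,x2,x3=101]: 11001100  (ones: 4)
  rows 48-55 [x1,x2,x3=110]: 00000000  (ones: 0)
  rows 56-63 [x1,x2,x3=111]: 11001100  (ones: 4)
Count of 1-rows = 0+4+0+4+0+4+0+4 = 16

16


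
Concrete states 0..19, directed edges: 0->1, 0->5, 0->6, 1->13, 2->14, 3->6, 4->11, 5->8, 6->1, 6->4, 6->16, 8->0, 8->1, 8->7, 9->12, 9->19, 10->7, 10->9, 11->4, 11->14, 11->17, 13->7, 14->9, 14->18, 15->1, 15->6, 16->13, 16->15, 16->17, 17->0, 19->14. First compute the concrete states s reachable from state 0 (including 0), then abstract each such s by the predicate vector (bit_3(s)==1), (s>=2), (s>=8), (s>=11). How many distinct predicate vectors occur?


BFS from 0:
Concrete reachable: {0, 1, 4, 5, 6, 7, 8, 9, 11, 12, 13, 14, 15, 16, 17, 18, 19}
Abstract via predicates (bit_3(s)==1), (s>=2), (s>=8), (s>=11):
  (0,0,0,0) <- {0, 1}
  (0,1,0,0) <- {4, 5, 6, 7}
  (0,1,1,1) <- {16, 17, 18, 19}
  (1,1,1,0) <- {8, 9}
  (1,1,1,1) <- {11, 12, 13, 14, 15}
Distinct abstract states = 5

5


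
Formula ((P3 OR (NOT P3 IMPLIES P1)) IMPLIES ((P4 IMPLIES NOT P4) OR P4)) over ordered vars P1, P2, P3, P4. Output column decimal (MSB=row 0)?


Formula: ((P3 OR (NOT P3 IMPLIES P1)) IMPLIES ((P4 IMPLIES NOT P4) OR P4)) over P1, P2, P3, P4 (16 rows)
Evaluate each row (bits = P1,P2,P3,P4, MSB first):
  row 0 [0000]: ((0 OR (NOT 0 IMPLIES 0)) IMPLIES ((0 IMPLIES NOT 0) OR 0)) -> 1
  row 1 [0001]: ((0 OR (NOT 0 IMPLIES 0)) IMPLIES ((1 IMPLIES NOT 1) OR 1)) -> 1
  row 2 [0010]: ((1 OR (NOT 1 IMPLIES 0)) IMPLIES ((0 IMPLIES NOT 0) OR 0)) -> 1
  row 3 [0011]: ((1 OR (NOT 1 IMPLIES 0)) IMPLIES ((1 IMPLIES NOT 1) OR 1)) -> 1
  row 4 [0100]: ((0 OR (NOT 0 IMPLIES 0)) IMPLIES ((0 IMPLIES NOT 0) OR 0)) -> 1
  row 5 [0101]: ((0 OR (NOT 0 IMPLIES 0)) IMPLIES ((1 IMPLIES NOT 1) OR 1)) -> 1
  row 6 [0110]: ((1 OR (NOT 1 IMPLIES 0)) IMPLIES ((0 IMPLIES NOT 0) OR 0)) -> 1
  row 7 [0111]: ((1 OR (NOT 1 IMPLIES 0)) IMPLIES ((1 IMPLIES NOT 1) OR 1)) -> 1
  row 8 [1000]: ((0 OR (NOT 0 IMPLIES 1)) IMPLIES ((0 IMPLIES NOT 0) OR 0)) -> 1
  row 9 [1001]: ((0 OR (NOT 0 IMPLIES 1)) IMPLIES ((1 IMPLIES NOT 1) OR 1)) -> 1
  row 10 [1010]: ((1 OR (NOT 1 IMPLIES 1)) IMPLIES ((0 IMPLIES NOT 0) OR 0)) -> 1
  row 11 [1011]: ((1 OR (NOT 1 IMPLIES 1)) IMPLIES ((1 IMPLIES NOT 1) OR 1)) -> 1
  row 12 [1100]: ((0 OR (NOT 0 IMPLIES 1)) IMPLIES ((0 IMPLIES NOT 0) OR 0)) -> 1
  row 13 [1101]: ((0 OR (NOT 0 IMPLIES 1)) IMPLIES ((1 IMPLIES NOT 1) OR 1)) -> 1
  row 14 [1110]: ((1 OR (NOT 1 IMPLIES 1)) IMPLIES ((0 IMPLIES NOT 0) OR 0)) -> 1
  row 15 [1111]: ((1 OR (NOT 1 IMPLIES 1)) IMPLIES ((1 IMPLIES NOT 1) OR 1)) -> 1
Full result column, 4 rows per line (P1,P2 fixed per line; P3,P4 runs 00..11 left to right):
  rows 0-3 [P1,P2=00]: 1111  = hex F
  rows 4-7 [P1,P2=01]: 1111  = hex F
  rows 8-11 [P1,P2=10]: 1111  = hex F
  rows 12-15 [P1,P2=11]: 1111  = hex F
Output column (row 0 .. row 15) = 1111111111111111
Output column grouped in 4s = 1111 1111 1111 1111 = 0xFFFF
Convert to decimal digit by digit (value = value*16 + digit):
  F -> 15
  15*16 + 15 (F) = 255
  255*16 + 15 (F) = 4095
  4095*16 + 15 (F) = 65535
Decimal = 65535

65535


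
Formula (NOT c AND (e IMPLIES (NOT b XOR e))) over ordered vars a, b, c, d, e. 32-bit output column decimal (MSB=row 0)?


Formula: (NOT c AND (e IMPLIES (NOT b XOR e))) over a, b, c, d, e (32 rows)
Evaluate each row (bits = a,b,c,d,e, MSB first):
  row 0 [00000]: (NOT 0 AND (0 IMPLIES (NOT 0 XOR 0))) -> 1
  row 1 [00001]: (NOT 0 AND (1 IMPLIES (NOT 0 XOR 1))) -> 0
  row 2 [00010]: (NOT 0 AND (0 IMPLIES (NOT 0 XOR 0))) -> 1
  row 3 [00011]: (NOT 0 AND (1 IMPLIES (NOT 0 XOR 1))) -> 0
  row 4 [00100]: (NOT 1 AND (0 IMPLIES (NOT 0 XOR 0))) -> 0
  row 5 [00101]: (NOT 1 AND (1 IMPLIES (NOT 0 XOR 1))) -> 0
  row 6 [00110]: (NOT 1 AND (0 IMPLIES (NOT 0 XOR 0))) -> 0
  row 7 [00111]: (NOT 1 AND (1 IMPLIES (NOT 0 XOR 1))) -> 0
  row 8 [01000]: (NOT 0 AND (0 IMPLIES (NOT 1 XOR 0))) -> 1
  row 9 [01001]: (NOT 0 AND (1 IMPLIES (NOT 1 XOR 1))) -> 1
  row 10 [01010]: (NOT 0 AND (0 IMPLIES (NOT 1 XOR 0))) -> 1
  row 11 [01011]: (NOT 0 AND (1 IMPLIES (NOT 1 XOR 1))) -> 1
  row 12 [01100]: (NOT 1 AND (0 IMPLIES (NOT 1 XOR 0))) -> 0
  row 13 [01101]: (NOT 1 AND (1 IMPLIES (NOT 1 XOR 1))) -> 0
  row 14 [01110]: (NOT 1 AND (0 IMPLIES (NOT 1 XOR 0))) -> 0
  row 15 [01111]: (NOT 1 AND (1 IMPLIES (NOT 1 XOR 1))) -> 0
  row 16 [10000]: (NOT 0 AND (0 IMPLIES (NOT 0 XOR 0))) -> 1
  row 17 [10001]: (NOT 0 AND (1 IMPLIES (NOT 0 XOR 1))) -> 0
  row 18 [10010]: (NOT 0 AND (0 IMPLIES (NOT 0 XOR 0))) -> 1
  row 19 [10011]: (NOT 0 AND (1 IMPLIES (NOT 0 XOR 1))) -> 0
  row 20 [10100]: (NOT 1 AND (0 IMPLIES (NOT 0 XOR 0))) -> 0
  row 21 [10101]: (NOT 1 AND (1 IMPLIES (NOT 0 XOR 1))) -> 0
  row 22 [10110]: (NOT 1 AND (0 IMPLIES (NOT 0 XOR 0))) -> 0
  row 23 [10111]: (NOT 1 AND (1 IMPLIES (NOT 0 XOR 1))) -> 0
  row 24 [11000]: (NOT 0 AND (0 IMPLIES (NOT 1 XOR 0))) -> 1
  row 25 [11001]: (NOT 0 AND (1 IMPLIES (NOT 1 XOR 1))) -> 1
  row 26 [11010]: (NOT 0 AND (0 IMPLIES (NOT 1 XOR 0))) -> 1
  row 27 [11011]: (NOT 0 AND (1 IMPLIES (NOT 1 XOR 1))) -> 1
  row 28 [11100]: (NOT 1 AND (0 IMPLIES (NOT 1 XOR 0))) -> 0
  row 29 [11101]: (NOT 1 AND (1 IMPLIES (NOT 1 XOR 1))) -> 0
  row 30 [11110]: (NOT 1 AND (0 IMPLIES (NOT 1 XOR 0))) -> 0
  row 31 [11111]: (NOT 1 AND (1 IMPLIES (NOT 1 XOR 1))) -> 0
Full result column, 4 rows per line (a,b,c fixed per line; d,e runs 00..11 left to right):
  rows 0-3 [a,b,c=000]: 1010  = hex A
  rows 4-7 [a,b,c=001]: 0000  = hex 0
  rows 8-11 [a,b,c=010]: 1111  = hex F
  rows 12-15 [a,b,c=011]: 0000  = hex 0
  rows 16-19 [a,b,c=100]: 1010  = hex A
  rows 20-23 [a,b,c=101]: 0000  = hex 0
  rows 24-27 [a,b,c=110]: 1111  = hex F
  rows 28-31 [a,b,c=111]: 0000  = hex 0
Output column (row 0 .. row 31) = 10100000111100001010000011110000
Output column grouped in 4s = 1010 0000 1111 0000 1010 0000 1111 0000 = 0xA0F0A0F0
Convert to decimal digit by digit (value = value*16 + digit):
  A -> 10
  10*16 + 0 = 160
  160*16 + 15 (F) = 2575
  2575*16 + 0 = 41200
  41200*16 + 10 (A) = 659210
  659210*16 + 0 = 10547360
  10547360*16 + 15 (F) = 168757775
  168757775*16 + 0 = 2700124400
Decimal = 2700124400

2700124400


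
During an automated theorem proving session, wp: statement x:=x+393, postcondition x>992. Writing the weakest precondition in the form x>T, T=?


Formula: wp(x:=E, P) = P[E/x] (substitute E for x in postcondition)
Step 1: Postcondition: x>992
Step 2: Substitute x+393 for x: x+393>992
Step 3: Solve for x: x > 992-393 = 599

599


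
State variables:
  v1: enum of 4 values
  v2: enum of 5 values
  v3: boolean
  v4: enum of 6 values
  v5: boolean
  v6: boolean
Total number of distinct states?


State space = product of domain sizes of all variables.
Domain sizes:
  v1 (enum of 4 values): 4
  v2 (enum of 5 values): 5
  v3 (boolean): 2
  v4 (enum of 6 values): 6
  v5 (boolean): 2
  v6 (boolean): 2
Product = 4 * 5 * 2 * 6 * 2 * 2 = 960

960


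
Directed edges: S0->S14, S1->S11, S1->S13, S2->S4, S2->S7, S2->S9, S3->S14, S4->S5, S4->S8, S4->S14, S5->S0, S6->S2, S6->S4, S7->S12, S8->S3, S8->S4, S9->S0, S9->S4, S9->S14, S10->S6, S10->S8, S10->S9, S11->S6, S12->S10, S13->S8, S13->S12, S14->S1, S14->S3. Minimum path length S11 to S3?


BFS layer-by-layer from S11:
  dist 0: {S11}
  dist 1: {S6}
  dist 2: {S2, S4}
  dist 3: {S5, S7, S8, S9, S14}
  dist 4: {S0, S1, S3, S12}
  -> S3 reached at distance 4
Shortest path length = 4

4


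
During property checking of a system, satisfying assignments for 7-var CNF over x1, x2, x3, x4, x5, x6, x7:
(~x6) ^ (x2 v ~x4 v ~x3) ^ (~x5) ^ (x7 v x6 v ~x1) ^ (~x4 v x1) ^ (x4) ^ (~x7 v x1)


CNF with 7 clauses over 7 vars (128 assignments).
An assignment satisfies CNF iff every clause has >=1 true literal.
Check each row (bits = x1,x2,x3,x4,x5,x6,x7; clause T/F shown):
  row 0 [0000000]: clauses=TTTTTFT -> 0
  row 1 [0000001]: clauses=TTTTTFF -> 0
  row 2 [0000010]: clauses=FTTTTFT -> 0
  row 3 [0000011]: clauses=FTTTTFF -> 0
  row 4 [0000100]: clauses=TTFTTFT -> 0
  (every remaining row is evaluated the same way; all 128 results are listed next)
Full result column, 8 rows per line (x1,x2,x3,x4 fixed per line; x5,x6,x7 runs 000..111 left to right):
  rows 0-7 [x1,x2,x3,x4=0000]: 00000000  (ones: 0)
  rows 8-15 [x1,x2,x3,x4=0001]: 00000000  (ones: 0)
  rows 16-23 [x1,x2,x3,x4=0010]: 00000000  (ones: 0)
  rows 24-31 [x1,x2,x3,x4=0011]: 00000000  (ones: 0)
  rows 32-39 [x1,x2,x3,x4=0100]: 00000000  (ones: 0)
  rows 40-47 [x1,x2,x3,x4=0101]: 00000000  (ones: 0)
  rows 48-55 [x1,x2,x3,x4=0110]: 00000000  (ones: 0)
  rows 56-63 [x1,x2,x3,x4=0111]: 00000000  (ones: 0)
  rows 64-71 [x1,x2,x3,x4=1000]: 00000000  (ones: 0)
  rows 72-79 [x1,x2,x3,x4=1001]: 01000000  (ones: 1)
  rows 80-87 [x1,x2,x3,x4=1010]: 00000000  (ones: 0)
  rows 88-95 [x1,x2,x3,x4=1011]: 00000000  (ones: 0)
  rows 96-103 [x1,x2,x3,x4=1100]: 00000000  (ones: 0)
  rows 104-111 [x1,x2,x3,x4=1101]: 01000000  (ones: 1)
  rows 112-119 [x1,x2,x3,x4=1110]: 00000000  (ones: 0)
  rows 120-127 [x1,x2,x3,x4=1111]: 01000000  (ones: 1)
Satisfying assignments = 0+0+0+0+0+0+0+0+0+1+0+0+0+1+0+1 = 3

3
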